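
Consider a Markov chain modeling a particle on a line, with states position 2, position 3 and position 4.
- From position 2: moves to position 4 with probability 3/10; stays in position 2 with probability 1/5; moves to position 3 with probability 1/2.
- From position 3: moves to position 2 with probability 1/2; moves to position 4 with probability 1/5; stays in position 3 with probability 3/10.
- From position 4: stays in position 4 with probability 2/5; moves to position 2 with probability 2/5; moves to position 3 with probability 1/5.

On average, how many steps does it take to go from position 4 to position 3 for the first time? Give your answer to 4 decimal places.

3.3333

Let t(s) be the expected number of steps to first reach position 3 from state s, with t(position 3) = 0. Conditioning on the first step:
t(position 2) = 1 + 0.2·t(position 2) + 0.3·t(position 4)
t(position 4) = 1 + 0.4·t(position 2) + 0.4·t(position 4)
Solving: t(position 2) = 2.5000, t(position 4) = 3.3333.
Expected steps from position 4 to position 3: 3.3333.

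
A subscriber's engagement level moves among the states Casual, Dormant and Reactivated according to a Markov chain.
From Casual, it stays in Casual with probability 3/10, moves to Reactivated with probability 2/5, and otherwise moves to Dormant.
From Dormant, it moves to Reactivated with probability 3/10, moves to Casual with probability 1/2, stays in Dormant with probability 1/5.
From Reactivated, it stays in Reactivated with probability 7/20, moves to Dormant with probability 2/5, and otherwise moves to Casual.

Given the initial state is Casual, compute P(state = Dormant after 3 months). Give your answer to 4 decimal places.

0.3040

Propagate the distribution vector 3 months from Casual.
After 0 months: (1.0000, 0.0000, 0.0000)
After 1 month: (0.3000, 0.3000, 0.4000)
After 2 months: (0.3400, 0.3100, 0.3500)
After 3 months: (0.3445, 0.3040, 0.3515)
P(in Dormant after 3 months) = 0.3040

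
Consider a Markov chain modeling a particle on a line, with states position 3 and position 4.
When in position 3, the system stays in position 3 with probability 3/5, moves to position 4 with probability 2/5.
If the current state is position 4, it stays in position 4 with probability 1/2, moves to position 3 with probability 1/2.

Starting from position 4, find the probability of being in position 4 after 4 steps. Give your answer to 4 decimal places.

Propagate the distribution vector 4 steps from position 4.
After 0 steps: (0.0000, 1.0000)
After 1 step: (0.5000, 0.5000)
After 2 steps: (0.5500, 0.4500)
After 3 steps: (0.5550, 0.4450)
After 4 steps: (0.5555, 0.4445)
P(in position 4 after 4 steps) = 0.4445

0.4445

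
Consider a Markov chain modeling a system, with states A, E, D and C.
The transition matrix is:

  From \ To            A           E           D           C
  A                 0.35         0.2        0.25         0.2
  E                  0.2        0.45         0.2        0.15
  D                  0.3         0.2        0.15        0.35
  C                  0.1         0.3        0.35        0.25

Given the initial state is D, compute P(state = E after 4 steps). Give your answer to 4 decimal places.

0.2972

Propagate the distribution vector 4 steps from D.
After 0 steps: (0.0000, 0.0000, 1.0000, 0.0000)
After 1 step: (0.3000, 0.2000, 0.1500, 0.3500)
After 2 steps: (0.2250, 0.2850, 0.2600, 0.2300)
After 3 steps: (0.2368, 0.2943, 0.2328, 0.2363)
After 4 steps: (0.2352, 0.2972, 0.2356, 0.2320)
P(in E after 4 steps) = 0.2972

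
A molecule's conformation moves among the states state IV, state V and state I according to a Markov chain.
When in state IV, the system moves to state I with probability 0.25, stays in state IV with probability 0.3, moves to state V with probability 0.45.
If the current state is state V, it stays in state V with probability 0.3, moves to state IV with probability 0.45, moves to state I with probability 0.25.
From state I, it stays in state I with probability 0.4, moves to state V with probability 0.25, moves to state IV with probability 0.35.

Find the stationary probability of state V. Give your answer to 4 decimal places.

0.3402

Let the stationary distribution be π with π = πP and π_1 + π_2 + π_3 = 1.
π_1 = 0.3·π_1 + 0.45·π_2 + 0.35·π_3
π_2 = 0.45·π_1 + 0.3·π_2 + 0.25·π_3
Solving with the normalization constraint gives π = (0.3657, 0.3402, 0.2941).
So the stationary probability of state V is 0.3402.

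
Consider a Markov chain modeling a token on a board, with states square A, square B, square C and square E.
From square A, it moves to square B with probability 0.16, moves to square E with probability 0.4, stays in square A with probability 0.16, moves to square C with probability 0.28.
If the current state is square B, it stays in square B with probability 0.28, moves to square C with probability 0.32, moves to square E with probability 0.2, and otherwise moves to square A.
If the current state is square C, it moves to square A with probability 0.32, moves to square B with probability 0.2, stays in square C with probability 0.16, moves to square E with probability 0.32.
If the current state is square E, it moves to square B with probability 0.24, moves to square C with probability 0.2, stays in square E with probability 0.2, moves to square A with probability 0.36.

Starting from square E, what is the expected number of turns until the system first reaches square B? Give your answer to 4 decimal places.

Let t(s) be the expected number of turns to first reach square B from state s, with t(square B) = 0. Conditioning on the first turn:
t(square A) = 1 + 0.16·t(square A) + 0.28·t(square C) + 0.4·t(square E)
t(square C) = 1 + 0.32·t(square A) + 0.16·t(square C) + 0.32·t(square E)
t(square E) = 1 + 0.36·t(square A) + 0.2·t(square C) + 0.2·t(square E)
Solving: t(square A) = 5.1402, t(square C) = 4.9803, t(square E) = 4.8082.
Expected turns from square E to square B: 4.8082.

4.8082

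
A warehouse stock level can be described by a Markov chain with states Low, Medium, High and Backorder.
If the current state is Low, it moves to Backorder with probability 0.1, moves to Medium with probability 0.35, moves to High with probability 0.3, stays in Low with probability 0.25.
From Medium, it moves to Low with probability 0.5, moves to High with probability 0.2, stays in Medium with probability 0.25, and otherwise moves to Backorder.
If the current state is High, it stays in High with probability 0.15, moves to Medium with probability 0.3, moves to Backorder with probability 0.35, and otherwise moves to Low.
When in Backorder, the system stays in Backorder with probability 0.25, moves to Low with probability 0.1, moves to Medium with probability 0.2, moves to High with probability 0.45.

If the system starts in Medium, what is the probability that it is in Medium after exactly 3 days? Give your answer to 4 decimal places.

Propagate the distribution vector 3 days from Medium.
After 0 days: (0.0000, 1.0000, 0.0000, 0.0000)
After 1 day: (0.5000, 0.2500, 0.2000, 0.0500)
After 2 days: (0.2950, 0.3075, 0.2525, 0.1450)
After 3 days: (0.2925, 0.2849, 0.2531, 0.1695)
P(in Medium after 3 days) = 0.2849

0.2849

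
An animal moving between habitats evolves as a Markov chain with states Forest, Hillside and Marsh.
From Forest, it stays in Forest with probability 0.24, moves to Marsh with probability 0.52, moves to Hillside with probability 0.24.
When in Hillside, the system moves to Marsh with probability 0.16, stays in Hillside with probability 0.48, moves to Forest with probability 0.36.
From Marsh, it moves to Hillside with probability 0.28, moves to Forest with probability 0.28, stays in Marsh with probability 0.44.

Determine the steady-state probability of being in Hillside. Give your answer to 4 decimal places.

Let the stationary distribution be π with π = πP and π_1 + π_2 + π_3 = 1.
π_1 = 0.24·π_1 + 0.36·π_2 + 0.28·π_3
π_2 = 0.24·π_1 + 0.48·π_2 + 0.28·π_3
Solving with the normalization constraint gives π = (0.2950, 0.3352, 0.3697).
So the stationary probability of Hillside is 0.3352.

0.3352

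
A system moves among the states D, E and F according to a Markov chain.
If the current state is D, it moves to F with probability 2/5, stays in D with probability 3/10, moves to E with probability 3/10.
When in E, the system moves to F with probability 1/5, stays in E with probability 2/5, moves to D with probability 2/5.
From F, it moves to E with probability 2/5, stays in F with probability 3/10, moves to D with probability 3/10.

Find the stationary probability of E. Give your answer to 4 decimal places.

Let the stationary distribution be π with π = πP and π_1 + π_2 + π_3 = 1.
π_1 = 0.3·π_1 + 0.4·π_2 + 0.3·π_3
π_2 = 0.3·π_1 + 0.4·π_2 + 0.4·π_3
Solving with the normalization constraint gives π = (0.3366, 0.3663, 0.2970).
So the stationary probability of E is 0.3663.

0.3663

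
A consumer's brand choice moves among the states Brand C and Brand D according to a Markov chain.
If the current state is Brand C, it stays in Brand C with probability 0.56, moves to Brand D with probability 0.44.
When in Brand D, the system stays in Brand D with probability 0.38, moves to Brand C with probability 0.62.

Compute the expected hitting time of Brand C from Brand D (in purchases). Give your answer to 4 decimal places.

1.6129

Let t(s) be the expected number of purchases to first reach Brand C from state s, with t(Brand C) = 0. Conditioning on the first purchase:
t(Brand D) = 1 + 0.38·t(Brand D)
Solving: t(Brand D) = 1.6129.
Expected purchases from Brand D to Brand C: 1.6129.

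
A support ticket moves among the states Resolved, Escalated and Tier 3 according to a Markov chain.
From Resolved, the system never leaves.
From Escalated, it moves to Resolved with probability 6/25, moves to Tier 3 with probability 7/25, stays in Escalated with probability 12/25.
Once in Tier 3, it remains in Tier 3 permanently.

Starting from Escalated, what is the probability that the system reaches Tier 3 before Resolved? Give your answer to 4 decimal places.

Let h(s) be the probability of absorption at Tier 3 starting from transient state s. Then h(Tier 3) = 1 and h(Resolved) = 0. By first-step analysis:
h(Escalated) = 0.24·0 + 0.48·h(Escalated) + 0.28·1
Solving: h(Escalated) = 0.5385.
Starting from Escalated, the probability is 0.5385.

0.5385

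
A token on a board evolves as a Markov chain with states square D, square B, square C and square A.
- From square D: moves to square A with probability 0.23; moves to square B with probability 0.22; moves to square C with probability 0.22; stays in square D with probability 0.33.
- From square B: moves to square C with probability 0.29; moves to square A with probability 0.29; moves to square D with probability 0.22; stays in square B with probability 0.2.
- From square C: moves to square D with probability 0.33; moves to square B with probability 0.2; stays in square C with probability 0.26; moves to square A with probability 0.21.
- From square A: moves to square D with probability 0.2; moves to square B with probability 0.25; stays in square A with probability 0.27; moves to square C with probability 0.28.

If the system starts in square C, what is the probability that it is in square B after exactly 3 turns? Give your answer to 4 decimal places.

Propagate the distribution vector 3 turns from square C.
After 0 turns: (0.0000, 0.0000, 1.0000, 0.0000)
After 1 turn: (0.3300, 0.2000, 0.2600, 0.2100)
After 2 turns: (0.2807, 0.2171, 0.2570, 0.2452)
After 3 turns: (0.2742, 0.2179, 0.2602, 0.2477)
P(in square B after 3 turns) = 0.2179

0.2179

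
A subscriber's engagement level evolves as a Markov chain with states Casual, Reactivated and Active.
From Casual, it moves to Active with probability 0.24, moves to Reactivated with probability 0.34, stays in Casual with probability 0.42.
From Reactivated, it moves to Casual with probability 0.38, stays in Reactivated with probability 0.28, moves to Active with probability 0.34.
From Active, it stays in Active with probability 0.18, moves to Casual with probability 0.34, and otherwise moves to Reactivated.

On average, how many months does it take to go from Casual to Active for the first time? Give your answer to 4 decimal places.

3.6755

Let t(s) be the expected number of months to first reach Active from state s, with t(Active) = 0. Conditioning on the first month:
t(Casual) = 1 + 0.42·t(Casual) + 0.34·t(Reactivated)
t(Reactivated) = 1 + 0.38·t(Casual) + 0.28·t(Reactivated)
Solving: t(Casual) = 3.6755, t(Reactivated) = 3.3287.
Expected months from Casual to Active: 3.6755.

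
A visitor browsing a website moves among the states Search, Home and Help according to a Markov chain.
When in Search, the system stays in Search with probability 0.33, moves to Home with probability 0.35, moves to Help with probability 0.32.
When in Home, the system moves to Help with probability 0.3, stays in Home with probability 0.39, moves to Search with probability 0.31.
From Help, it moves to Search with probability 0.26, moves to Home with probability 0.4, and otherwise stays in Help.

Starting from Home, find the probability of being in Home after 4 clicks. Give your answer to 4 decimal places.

Propagate the distribution vector 4 clicks from Home.
After 0 clicks: (0.0000, 1.0000, 0.0000)
After 1 click: (0.3100, 0.3900, 0.3000)
After 2 clicks: (0.3012, 0.3806, 0.3182)
After 3 clicks: (0.3001, 0.3811, 0.3188)
After 4 clicks: (0.3001, 0.3812, 0.3188)
P(in Home after 4 clicks) = 0.3812

0.3812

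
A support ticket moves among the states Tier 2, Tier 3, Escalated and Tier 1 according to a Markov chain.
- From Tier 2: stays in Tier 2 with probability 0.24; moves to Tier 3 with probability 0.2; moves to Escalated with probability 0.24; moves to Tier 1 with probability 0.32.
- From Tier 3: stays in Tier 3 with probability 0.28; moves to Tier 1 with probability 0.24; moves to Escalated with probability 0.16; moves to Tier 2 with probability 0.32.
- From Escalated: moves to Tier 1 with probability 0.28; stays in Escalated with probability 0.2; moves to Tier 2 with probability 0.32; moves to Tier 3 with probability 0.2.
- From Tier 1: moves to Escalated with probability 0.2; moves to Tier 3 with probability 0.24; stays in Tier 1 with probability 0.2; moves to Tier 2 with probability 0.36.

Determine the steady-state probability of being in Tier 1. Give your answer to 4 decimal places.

Let the stationary distribution be π with π = πP and π_1 + π_2 + π_3 + π_4 = 1.
π_1 = 0.24·π_1 + 0.32·π_2 + 0.32·π_3 + 0.36·π_4
π_2 = 0.2·π_1 + 0.28·π_2 + 0.2·π_3 + 0.24·π_4
π_3 = 0.24·π_1 + 0.16·π_2 + 0.2·π_3 + 0.2·π_4
Solving with the normalization constraint gives π = (0.3060, 0.2288, 0.2031, 0.2621).
So the stationary probability of Tier 1 is 0.2621.

0.2621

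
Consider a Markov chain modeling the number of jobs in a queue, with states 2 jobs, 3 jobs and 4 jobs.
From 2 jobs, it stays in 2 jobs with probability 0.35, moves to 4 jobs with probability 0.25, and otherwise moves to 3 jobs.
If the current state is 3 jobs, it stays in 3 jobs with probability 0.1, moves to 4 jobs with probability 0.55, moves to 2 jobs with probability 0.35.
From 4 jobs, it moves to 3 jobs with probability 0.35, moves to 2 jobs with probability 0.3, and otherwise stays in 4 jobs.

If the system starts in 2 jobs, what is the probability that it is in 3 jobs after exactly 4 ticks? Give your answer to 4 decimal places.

0.2915

Propagate the distribution vector 4 ticks from 2 jobs.
After 0 ticks: (1.0000, 0.0000, 0.0000)
After 1 tick: (0.3500, 0.4000, 0.2500)
After 2 ticks: (0.3375, 0.2675, 0.3950)
After 3 ticks: (0.3303, 0.3000, 0.3698)
After 4 ticks: (0.3315, 0.2915, 0.3770)
P(in 3 jobs after 4 ticks) = 0.2915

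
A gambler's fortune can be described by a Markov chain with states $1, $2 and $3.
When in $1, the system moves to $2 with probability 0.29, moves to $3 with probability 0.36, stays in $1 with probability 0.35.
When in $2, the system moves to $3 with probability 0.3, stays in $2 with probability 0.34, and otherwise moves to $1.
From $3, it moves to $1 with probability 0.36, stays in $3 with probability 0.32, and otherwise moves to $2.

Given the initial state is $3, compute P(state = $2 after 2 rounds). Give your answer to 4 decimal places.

Sum over the intermediate state after 1 round:
P = P($3→$1)·P($1→$2) + P($3→$2)·P($2→$2) + P($3→$3)·P($3→$2)
  = 0.36×0.29 + 0.32×0.34 + 0.32×0.32
  = 0.1044 + 0.1088 + 0.1024 = 0.3156

0.3156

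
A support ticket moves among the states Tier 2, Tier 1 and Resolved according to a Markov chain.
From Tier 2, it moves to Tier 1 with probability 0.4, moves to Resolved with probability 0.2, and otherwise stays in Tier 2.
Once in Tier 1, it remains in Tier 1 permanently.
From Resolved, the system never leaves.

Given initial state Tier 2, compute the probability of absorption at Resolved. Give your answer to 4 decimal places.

Let h(s) be the probability of absorption at Resolved starting from transient state s. Then h(Resolved) = 1 and h(Tier 1) = 0. By first-step analysis:
h(Tier 2) = 0.4·h(Tier 2) + 0.4·0 + 0.2·1
Solving: h(Tier 2) = 0.3333.
Starting from Tier 2, the probability is 0.3333.

0.3333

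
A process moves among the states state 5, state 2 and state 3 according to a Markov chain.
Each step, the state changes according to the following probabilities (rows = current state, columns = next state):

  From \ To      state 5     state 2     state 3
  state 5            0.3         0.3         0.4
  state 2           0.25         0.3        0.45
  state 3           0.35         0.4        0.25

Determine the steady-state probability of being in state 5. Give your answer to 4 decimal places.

Let the stationary distribution be π with π = πP and π_1 + π_2 + π_3 = 1.
π_1 = 0.3·π_1 + 0.25·π_2 + 0.35·π_3
π_2 = 0.3·π_1 + 0.3·π_2 + 0.4·π_3
Solving with the normalization constraint gives π = (0.3013, 0.3362, 0.3624).
So the stationary probability of state 5 is 0.3013.

0.3013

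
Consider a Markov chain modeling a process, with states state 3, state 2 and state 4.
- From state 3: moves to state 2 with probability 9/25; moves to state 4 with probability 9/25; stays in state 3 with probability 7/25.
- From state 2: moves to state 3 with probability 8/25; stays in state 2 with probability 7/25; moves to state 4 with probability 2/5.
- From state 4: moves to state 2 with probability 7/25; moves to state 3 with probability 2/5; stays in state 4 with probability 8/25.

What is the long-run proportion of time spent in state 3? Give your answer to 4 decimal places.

0.3352

Let the stationary distribution be π with π = πP and π_1 + π_2 + π_3 = 1.
π_1 = 0.28·π_1 + 0.32·π_2 + 0.4·π_3
π_2 = 0.36·π_1 + 0.28·π_2 + 0.28·π_3
Solving with the normalization constraint gives π = (0.3352, 0.3068, 0.3580).
So the stationary probability of state 3 is 0.3352.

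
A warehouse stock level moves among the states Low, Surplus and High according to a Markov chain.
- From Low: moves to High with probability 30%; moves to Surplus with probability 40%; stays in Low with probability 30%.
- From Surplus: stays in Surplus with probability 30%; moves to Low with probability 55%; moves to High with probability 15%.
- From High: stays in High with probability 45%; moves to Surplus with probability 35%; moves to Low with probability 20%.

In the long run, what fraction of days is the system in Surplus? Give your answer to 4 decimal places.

Let the stationary distribution be π with π = πP and π_1 + π_2 + π_3 = 1.
π_1 = 0.3·π_1 + 0.55·π_2 + 0.2·π_3
π_2 = 0.4·π_1 + 0.3·π_2 + 0.35·π_3
Solving with the normalization constraint gives π = (0.3585, 0.3504, 0.2911).
So the stationary probability of Surplus is 0.3504.

0.3504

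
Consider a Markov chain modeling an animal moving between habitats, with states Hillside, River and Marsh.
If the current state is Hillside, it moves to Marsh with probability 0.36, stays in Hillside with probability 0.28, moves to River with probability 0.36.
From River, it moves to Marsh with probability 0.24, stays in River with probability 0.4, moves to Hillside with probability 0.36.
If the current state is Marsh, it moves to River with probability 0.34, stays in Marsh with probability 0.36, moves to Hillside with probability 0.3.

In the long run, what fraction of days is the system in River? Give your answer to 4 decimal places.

0.3684

Let the stationary distribution be π with π = πP and π_1 + π_2 + π_3 = 1.
π_1 = 0.28·π_1 + 0.36·π_2 + 0.3·π_3
π_2 = 0.36·π_1 + 0.4·π_2 + 0.34·π_3
Solving with the normalization constraint gives π = (0.3158, 0.3684, 0.3158).
So the stationary probability of River is 0.3684.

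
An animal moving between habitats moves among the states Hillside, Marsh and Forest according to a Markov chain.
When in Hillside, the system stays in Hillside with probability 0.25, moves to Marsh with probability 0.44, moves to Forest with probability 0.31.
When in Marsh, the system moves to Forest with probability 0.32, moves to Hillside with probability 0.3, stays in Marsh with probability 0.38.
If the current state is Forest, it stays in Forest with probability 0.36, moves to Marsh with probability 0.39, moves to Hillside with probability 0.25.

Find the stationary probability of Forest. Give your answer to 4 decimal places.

Let the stationary distribution be π with π = πP and π_1 + π_2 + π_3 = 1.
π_1 = 0.25·π_1 + 0.3·π_2 + 0.25·π_3
π_2 = 0.44·π_1 + 0.38·π_2 + 0.39·π_3
Solving with the normalization constraint gives π = (0.2700, 0.3995, 0.3305).
So the stationary probability of Forest is 0.3305.

0.3305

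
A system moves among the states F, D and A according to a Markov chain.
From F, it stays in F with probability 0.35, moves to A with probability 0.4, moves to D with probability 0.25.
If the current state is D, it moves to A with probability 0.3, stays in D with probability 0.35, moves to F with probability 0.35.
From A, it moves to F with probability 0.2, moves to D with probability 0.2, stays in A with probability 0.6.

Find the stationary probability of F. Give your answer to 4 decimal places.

Let the stationary distribution be π with π = πP and π_1 + π_2 + π_3 = 1.
π_1 = 0.35·π_1 + 0.35·π_2 + 0.2·π_3
π_2 = 0.25·π_1 + 0.35·π_2 + 0.2·π_3
Solving with the normalization constraint gives π = (0.2797, 0.2517, 0.4685).
So the stationary probability of F is 0.2797.

0.2797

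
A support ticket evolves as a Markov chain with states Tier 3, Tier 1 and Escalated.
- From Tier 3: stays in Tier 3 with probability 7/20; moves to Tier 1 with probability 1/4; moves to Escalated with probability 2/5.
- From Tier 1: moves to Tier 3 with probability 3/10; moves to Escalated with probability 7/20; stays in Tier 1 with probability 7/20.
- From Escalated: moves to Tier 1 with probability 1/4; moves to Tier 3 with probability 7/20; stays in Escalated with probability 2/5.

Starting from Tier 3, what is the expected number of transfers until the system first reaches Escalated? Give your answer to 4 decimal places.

2.5899

Let t(s) be the expected number of transfers to first reach Escalated from state s, with t(Escalated) = 0. Conditioning on the first transfer:
t(Tier 3) = 1 + 0.35·t(Tier 3) + 0.25·t(Tier 1)
t(Tier 1) = 1 + 0.3·t(Tier 3) + 0.35·t(Tier 1)
Solving: t(Tier 3) = 2.5899, t(Tier 1) = 2.7338.
Expected transfers from Tier 3 to Escalated: 2.5899.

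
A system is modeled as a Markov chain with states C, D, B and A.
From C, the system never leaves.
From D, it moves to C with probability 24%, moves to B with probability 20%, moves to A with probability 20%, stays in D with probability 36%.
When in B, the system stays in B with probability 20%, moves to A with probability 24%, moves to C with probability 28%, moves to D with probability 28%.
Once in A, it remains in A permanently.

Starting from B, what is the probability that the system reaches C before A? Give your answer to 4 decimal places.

0.5404

Let h(s) be the probability of absorption at C starting from transient state s. Then h(C) = 1 and h(A) = 0. By first-step analysis:
h(D) = 0.24·1 + 0.36·h(D) + 0.2·h(B) + 0.2·0
h(B) = 0.28·1 + 0.28·h(D) + 0.2·h(B) + 0.24·0
Solving: h(D) = 0.5439, h(B) = 0.5404.
Starting from B, the probability is 0.5404.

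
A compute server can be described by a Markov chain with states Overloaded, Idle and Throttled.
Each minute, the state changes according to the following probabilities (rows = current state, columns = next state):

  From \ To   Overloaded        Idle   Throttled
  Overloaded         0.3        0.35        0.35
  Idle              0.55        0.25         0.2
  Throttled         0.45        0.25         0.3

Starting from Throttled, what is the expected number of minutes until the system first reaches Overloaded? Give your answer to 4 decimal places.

2.1053

Let t(s) be the expected number of minutes to first reach Overloaded from state s, with t(Overloaded) = 0. Conditioning on the first minute:
t(Idle) = 1 + 0.25·t(Idle) + 0.2·t(Throttled)
t(Throttled) = 1 + 0.25·t(Idle) + 0.3·t(Throttled)
Solving: t(Idle) = 1.8947, t(Throttled) = 2.1053.
Expected minutes from Throttled to Overloaded: 2.1053.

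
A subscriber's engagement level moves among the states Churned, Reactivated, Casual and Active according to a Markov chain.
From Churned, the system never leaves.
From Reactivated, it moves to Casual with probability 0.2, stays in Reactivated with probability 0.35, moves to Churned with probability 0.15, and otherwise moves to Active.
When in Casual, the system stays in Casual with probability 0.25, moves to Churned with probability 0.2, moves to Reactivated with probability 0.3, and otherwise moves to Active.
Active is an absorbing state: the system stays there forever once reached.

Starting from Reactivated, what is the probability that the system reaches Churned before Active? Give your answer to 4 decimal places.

Let h(s) be the probability of absorption at Churned starting from transient state s. Then h(Churned) = 1 and h(Active) = 0. By first-step analysis:
h(Reactivated) = 0.15·1 + 0.35·h(Reactivated) + 0.2·h(Casual) + 0.3·0
h(Casual) = 0.2·1 + 0.3·h(Reactivated) + 0.25·h(Casual) + 0.25·0
Solving: h(Reactivated) = 0.3567, h(Casual) = 0.4094.
Starting from Reactivated, the probability is 0.3567.

0.3567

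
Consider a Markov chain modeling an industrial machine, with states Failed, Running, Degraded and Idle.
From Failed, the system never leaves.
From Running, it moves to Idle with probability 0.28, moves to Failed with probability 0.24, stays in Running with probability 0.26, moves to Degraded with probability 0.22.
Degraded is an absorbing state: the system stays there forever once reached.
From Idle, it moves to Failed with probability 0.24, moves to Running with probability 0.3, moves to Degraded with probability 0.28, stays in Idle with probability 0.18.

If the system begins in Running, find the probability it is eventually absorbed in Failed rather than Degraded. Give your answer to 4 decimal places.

Let h(s) be the probability of absorption at Failed starting from transient state s. Then h(Failed) = 1 and h(Degraded) = 0. By first-step analysis:
h(Running) = 0.24·1 + 0.26·h(Running) + 0.22·0 + 0.28·h(Idle)
h(Idle) = 0.24·1 + 0.3·h(Running) + 0.28·0 + 0.18·h(Idle)
Solving: h(Running) = 0.5050, h(Idle) = 0.4774.
Starting from Running, the probability is 0.5050.

0.5050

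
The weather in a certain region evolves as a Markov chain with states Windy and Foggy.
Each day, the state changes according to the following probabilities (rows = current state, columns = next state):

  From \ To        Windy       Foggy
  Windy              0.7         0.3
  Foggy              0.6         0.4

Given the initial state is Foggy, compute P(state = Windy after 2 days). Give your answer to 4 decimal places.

Sum over the intermediate state after 1 day:
P = P(Foggy→Windy)·P(Windy→Windy) + P(Foggy→Foggy)·P(Foggy→Windy)
  = 0.6×0.7 + 0.4×0.6
  = 0.4200 + 0.2400 = 0.6600

0.6600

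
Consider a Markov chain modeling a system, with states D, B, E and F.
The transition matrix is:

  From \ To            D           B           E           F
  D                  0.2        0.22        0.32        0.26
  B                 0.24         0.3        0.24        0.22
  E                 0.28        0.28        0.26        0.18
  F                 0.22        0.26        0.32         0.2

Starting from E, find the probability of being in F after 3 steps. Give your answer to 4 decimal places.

Propagate the distribution vector 3 steps from E.
After 0 steps: (0.0000, 0.0000, 1.0000, 0.0000)
After 1 step: (0.2800, 0.2800, 0.2600, 0.1800)
After 2 steps: (0.2356, 0.2652, 0.2820, 0.2172)
After 3 steps: (0.2375, 0.2668, 0.2819, 0.2138)
P(in F after 3 steps) = 0.2138

0.2138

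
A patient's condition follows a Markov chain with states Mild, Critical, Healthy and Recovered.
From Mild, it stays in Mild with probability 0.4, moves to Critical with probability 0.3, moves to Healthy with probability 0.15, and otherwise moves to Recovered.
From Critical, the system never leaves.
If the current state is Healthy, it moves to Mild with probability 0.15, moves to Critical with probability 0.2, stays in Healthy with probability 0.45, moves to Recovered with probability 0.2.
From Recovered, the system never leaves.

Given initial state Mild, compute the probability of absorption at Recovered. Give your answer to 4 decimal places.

Let h(s) be the probability of absorption at Recovered starting from transient state s. Then h(Recovered) = 1 and h(Critical) = 0. By first-step analysis:
h(Mild) = 0.4·h(Mild) + 0.3·0 + 0.15·h(Healthy) + 0.15·1
h(Healthy) = 0.15·h(Mild) + 0.2·0 + 0.45·h(Healthy) + 0.2·1
Solving: h(Mild) = 0.3659, h(Healthy) = 0.4634.
Starting from Mild, the probability is 0.3659.

0.3659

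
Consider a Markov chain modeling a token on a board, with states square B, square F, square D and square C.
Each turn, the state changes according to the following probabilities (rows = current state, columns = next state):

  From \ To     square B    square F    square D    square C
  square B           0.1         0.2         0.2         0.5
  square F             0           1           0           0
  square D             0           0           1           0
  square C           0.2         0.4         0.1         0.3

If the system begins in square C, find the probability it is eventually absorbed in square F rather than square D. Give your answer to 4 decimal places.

0.7547

Let h(s) be the probability of absorption at square F starting from transient state s. Then h(square F) = 1 and h(square D) = 0. By first-step analysis:
h(square B) = 0.1·h(square B) + 0.2·1 + 0.2·0 + 0.5·h(square C)
h(square C) = 0.2·h(square B) + 0.4·1 + 0.1·0 + 0.3·h(square C)
Solving: h(square B) = 0.6415, h(square C) = 0.7547.
Starting from square C, the probability is 0.7547.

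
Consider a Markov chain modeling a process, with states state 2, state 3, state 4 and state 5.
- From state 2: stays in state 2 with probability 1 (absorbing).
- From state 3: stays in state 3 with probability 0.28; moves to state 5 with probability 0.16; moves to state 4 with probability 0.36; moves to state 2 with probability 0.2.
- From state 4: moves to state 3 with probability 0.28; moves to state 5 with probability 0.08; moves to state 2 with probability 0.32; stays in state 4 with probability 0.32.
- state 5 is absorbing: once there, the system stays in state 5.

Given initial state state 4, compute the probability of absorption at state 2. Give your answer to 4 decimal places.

0.7366

Let h(s) be the probability of absorption at state 2 starting from transient state s. Then h(state 2) = 1 and h(state 5) = 0. By first-step analysis:
h(state 3) = 0.2·1 + 0.28·h(state 3) + 0.36·h(state 4) + 0.16·0
h(state 4) = 0.32·1 + 0.28·h(state 3) + 0.32·h(state 4) + 0.08·0
Solving: h(state 3) = 0.6461, h(state 4) = 0.7366.
Starting from state 4, the probability is 0.7366.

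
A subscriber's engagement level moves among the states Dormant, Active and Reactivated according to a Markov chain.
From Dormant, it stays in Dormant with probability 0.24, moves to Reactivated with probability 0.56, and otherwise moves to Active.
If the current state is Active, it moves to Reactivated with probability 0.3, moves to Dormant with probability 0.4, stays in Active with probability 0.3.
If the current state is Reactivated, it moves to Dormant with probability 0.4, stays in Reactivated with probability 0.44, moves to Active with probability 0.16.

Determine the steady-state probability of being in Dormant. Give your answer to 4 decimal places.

0.3448

Let the stationary distribution be π with π = πP and π_1 + π_2 + π_3 = 1.
π_1 = 0.24·π_1 + 0.4·π_2 + 0.4·π_3
π_2 = 0.2·π_1 + 0.3·π_2 + 0.16·π_3
Solving with the normalization constraint gives π = (0.3448, 0.2021, 0.4531).
So the stationary probability of Dormant is 0.3448.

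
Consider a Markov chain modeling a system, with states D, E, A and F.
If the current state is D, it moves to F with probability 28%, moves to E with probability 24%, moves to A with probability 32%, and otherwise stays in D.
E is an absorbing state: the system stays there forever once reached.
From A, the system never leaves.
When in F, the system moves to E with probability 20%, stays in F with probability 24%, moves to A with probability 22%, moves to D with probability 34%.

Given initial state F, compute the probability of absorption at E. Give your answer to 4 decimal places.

0.4595

Let h(s) be the probability of absorption at E starting from transient state s. Then h(E) = 1 and h(A) = 0. By first-step analysis:
h(D) = 0.16·h(D) + 0.24·1 + 0.32·0 + 0.28·h(F)
h(F) = 0.34·h(D) + 0.2·1 + 0.22·0 + 0.24·h(F)
Solving: h(D) = 0.4389, h(F) = 0.4595.
Starting from F, the probability is 0.4595.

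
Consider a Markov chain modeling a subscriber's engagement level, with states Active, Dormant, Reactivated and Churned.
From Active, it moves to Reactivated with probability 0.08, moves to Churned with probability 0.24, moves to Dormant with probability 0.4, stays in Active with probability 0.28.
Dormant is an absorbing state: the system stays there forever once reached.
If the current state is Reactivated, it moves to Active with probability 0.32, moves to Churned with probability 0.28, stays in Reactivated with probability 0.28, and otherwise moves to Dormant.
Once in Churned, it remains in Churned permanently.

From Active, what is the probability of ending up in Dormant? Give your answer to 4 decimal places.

Let h(s) be the probability of absorption at Dormant starting from transient state s. Then h(Dormant) = 1 and h(Churned) = 0. By first-step analysis:
h(Active) = 0.28·h(Active) + 0.4·1 + 0.08·h(Reactivated) + 0.24·0
h(Reactivated) = 0.32·h(Active) + 0.12·1 + 0.28·h(Reactivated) + 0.28·0
Solving: h(Active) = 0.6039, h(Reactivated) = 0.4351.
Starting from Active, the probability is 0.6039.

0.6039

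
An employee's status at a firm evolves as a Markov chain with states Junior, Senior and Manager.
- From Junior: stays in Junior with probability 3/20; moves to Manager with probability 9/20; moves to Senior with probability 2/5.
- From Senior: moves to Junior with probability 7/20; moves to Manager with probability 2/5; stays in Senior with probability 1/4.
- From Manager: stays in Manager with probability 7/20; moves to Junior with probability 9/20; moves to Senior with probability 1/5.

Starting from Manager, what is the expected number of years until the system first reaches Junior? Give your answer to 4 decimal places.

2.3313

Let t(s) be the expected number of years to first reach Junior from state s, with t(Junior) = 0. Conditioning on the first year:
t(Senior) = 1 + 0.25·t(Senior) + 0.4·t(Manager)
t(Manager) = 1 + 0.2·t(Senior) + 0.35·t(Manager)
Solving: t(Senior) = 2.5767, t(Manager) = 2.3313.
Expected years from Manager to Junior: 2.3313.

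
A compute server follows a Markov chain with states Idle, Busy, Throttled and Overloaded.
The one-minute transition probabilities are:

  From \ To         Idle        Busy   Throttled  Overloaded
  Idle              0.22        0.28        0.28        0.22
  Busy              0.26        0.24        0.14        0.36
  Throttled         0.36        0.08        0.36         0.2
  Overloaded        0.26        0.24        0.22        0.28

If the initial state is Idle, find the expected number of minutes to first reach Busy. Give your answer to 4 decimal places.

Let t(s) be the expected number of minutes to first reach Busy from state s, with t(Busy) = 0. Conditioning on the first minute:
t(Idle) = 1 + 0.22·t(Idle) + 0.28·t(Throttled) + 0.22·t(Overloaded)
t(Throttled) = 1 + 0.36·t(Idle) + 0.36·t(Throttled) + 0.2·t(Overloaded)
t(Overloaded) = 1 + 0.26·t(Idle) + 0.22·t(Throttled) + 0.28·t(Overloaded)
Solving: t(Idle) = 4.6951, t(Throttled) = 5.7129, t(Overloaded) = 4.8299.
Expected minutes from Idle to Busy: 4.6951.

4.6951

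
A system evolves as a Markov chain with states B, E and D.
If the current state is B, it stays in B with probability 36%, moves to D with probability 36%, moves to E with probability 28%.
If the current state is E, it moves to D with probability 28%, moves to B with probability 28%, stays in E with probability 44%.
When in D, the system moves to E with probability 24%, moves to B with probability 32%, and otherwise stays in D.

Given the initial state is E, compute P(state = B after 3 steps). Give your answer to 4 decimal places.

0.3190

Propagate the distribution vector 3 steps from E.
After 0 steps: (0.0000, 1.0000, 0.0000)
After 1 step: (0.2800, 0.4400, 0.2800)
After 2 steps: (0.3136, 0.3392, 0.3472)
After 3 steps: (0.3190, 0.3204, 0.3606)
P(in B after 3 steps) = 0.3190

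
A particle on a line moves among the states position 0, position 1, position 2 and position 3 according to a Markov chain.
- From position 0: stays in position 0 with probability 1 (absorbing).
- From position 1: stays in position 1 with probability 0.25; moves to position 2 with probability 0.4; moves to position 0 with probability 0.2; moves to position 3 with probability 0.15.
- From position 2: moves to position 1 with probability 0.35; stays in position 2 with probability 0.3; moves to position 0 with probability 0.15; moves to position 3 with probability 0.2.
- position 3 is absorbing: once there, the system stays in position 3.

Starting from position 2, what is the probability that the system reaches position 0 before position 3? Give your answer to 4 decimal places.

0.4740

Let h(s) be the probability of absorption at position 0 starting from transient state s. Then h(position 0) = 1 and h(position 3) = 0. By first-step analysis:
h(position 1) = 0.2·1 + 0.25·h(position 1) + 0.4·h(position 2) + 0.15·0
h(position 2) = 0.15·1 + 0.35·h(position 1) + 0.3·h(position 2) + 0.2·0
Solving: h(position 1) = 0.5195, h(position 2) = 0.4740.
Starting from position 2, the probability is 0.4740.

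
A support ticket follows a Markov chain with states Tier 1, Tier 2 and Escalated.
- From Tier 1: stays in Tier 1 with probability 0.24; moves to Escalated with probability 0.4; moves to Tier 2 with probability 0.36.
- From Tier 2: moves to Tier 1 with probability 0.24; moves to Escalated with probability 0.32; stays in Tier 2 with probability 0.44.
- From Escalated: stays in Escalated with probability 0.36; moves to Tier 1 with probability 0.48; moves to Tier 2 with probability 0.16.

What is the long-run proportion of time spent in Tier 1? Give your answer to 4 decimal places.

Let the stationary distribution be π with π = πP and π_1 + π_2 + π_3 = 1.
π_1 = 0.24·π_1 + 0.24·π_2 + 0.48·π_3
π_2 = 0.36·π_1 + 0.44·π_2 + 0.16·π_3
Solving with the normalization constraint gives π = (0.3265, 0.3129, 0.3605).
So the stationary probability of Tier 1 is 0.3265.

0.3265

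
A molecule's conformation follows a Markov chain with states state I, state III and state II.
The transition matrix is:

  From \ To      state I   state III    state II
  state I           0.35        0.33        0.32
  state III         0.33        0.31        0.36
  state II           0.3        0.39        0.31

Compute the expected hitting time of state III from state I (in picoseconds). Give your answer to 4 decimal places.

2.8652

Let t(s) be the expected number of picoseconds to first reach state III from state s, with t(state III) = 0. Conditioning on the first picosecond:
t(state I) = 1 + 0.35·t(state I) + 0.32·t(state II)
t(state II) = 1 + 0.3·t(state I) + 0.31·t(state II)
Solving: t(state I) = 2.8652, t(state II) = 2.6950.
Expected picoseconds from state I to state III: 2.8652.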